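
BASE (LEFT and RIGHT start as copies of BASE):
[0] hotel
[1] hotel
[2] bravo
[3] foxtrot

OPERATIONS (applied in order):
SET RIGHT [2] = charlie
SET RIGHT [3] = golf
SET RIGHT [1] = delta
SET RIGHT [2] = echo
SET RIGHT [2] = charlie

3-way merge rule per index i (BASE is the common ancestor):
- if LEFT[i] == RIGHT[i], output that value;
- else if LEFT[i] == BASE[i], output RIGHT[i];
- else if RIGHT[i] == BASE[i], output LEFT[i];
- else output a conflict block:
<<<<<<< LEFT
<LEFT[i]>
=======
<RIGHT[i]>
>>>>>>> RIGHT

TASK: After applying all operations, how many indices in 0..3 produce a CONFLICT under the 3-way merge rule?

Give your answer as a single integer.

Answer: 0

Derivation:
Final LEFT:  [hotel, hotel, bravo, foxtrot]
Final RIGHT: [hotel, delta, charlie, golf]
i=0: L=hotel R=hotel -> agree -> hotel
i=1: L=hotel=BASE, R=delta -> take RIGHT -> delta
i=2: L=bravo=BASE, R=charlie -> take RIGHT -> charlie
i=3: L=foxtrot=BASE, R=golf -> take RIGHT -> golf
Conflict count: 0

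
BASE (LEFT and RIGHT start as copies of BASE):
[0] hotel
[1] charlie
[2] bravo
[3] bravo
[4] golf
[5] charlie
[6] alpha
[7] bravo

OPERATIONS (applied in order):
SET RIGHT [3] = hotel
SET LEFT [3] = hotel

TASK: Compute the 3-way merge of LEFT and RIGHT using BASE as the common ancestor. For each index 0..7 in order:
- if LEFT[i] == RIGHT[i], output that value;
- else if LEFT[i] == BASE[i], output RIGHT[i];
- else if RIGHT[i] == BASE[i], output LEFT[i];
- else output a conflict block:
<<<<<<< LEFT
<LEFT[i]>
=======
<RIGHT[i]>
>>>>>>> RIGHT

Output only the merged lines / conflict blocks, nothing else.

Final LEFT:  [hotel, charlie, bravo, hotel, golf, charlie, alpha, bravo]
Final RIGHT: [hotel, charlie, bravo, hotel, golf, charlie, alpha, bravo]
i=0: L=hotel R=hotel -> agree -> hotel
i=1: L=charlie R=charlie -> agree -> charlie
i=2: L=bravo R=bravo -> agree -> bravo
i=3: L=hotel R=hotel -> agree -> hotel
i=4: L=golf R=golf -> agree -> golf
i=5: L=charlie R=charlie -> agree -> charlie
i=6: L=alpha R=alpha -> agree -> alpha
i=7: L=bravo R=bravo -> agree -> bravo

Answer: hotel
charlie
bravo
hotel
golf
charlie
alpha
bravo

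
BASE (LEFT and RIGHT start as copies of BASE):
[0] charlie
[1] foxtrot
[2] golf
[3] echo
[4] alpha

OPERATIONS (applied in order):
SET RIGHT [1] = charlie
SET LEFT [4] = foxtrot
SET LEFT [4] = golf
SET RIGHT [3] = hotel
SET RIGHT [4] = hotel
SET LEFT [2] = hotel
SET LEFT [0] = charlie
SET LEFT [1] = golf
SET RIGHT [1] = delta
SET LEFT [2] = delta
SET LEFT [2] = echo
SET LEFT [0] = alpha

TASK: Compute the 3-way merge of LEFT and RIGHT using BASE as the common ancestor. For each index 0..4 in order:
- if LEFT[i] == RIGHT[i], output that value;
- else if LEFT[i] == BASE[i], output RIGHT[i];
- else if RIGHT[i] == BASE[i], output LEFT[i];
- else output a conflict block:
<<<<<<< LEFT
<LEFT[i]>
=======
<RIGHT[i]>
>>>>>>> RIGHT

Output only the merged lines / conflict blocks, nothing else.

Answer: alpha
<<<<<<< LEFT
golf
=======
delta
>>>>>>> RIGHT
echo
hotel
<<<<<<< LEFT
golf
=======
hotel
>>>>>>> RIGHT

Derivation:
Final LEFT:  [alpha, golf, echo, echo, golf]
Final RIGHT: [charlie, delta, golf, hotel, hotel]
i=0: L=alpha, R=charlie=BASE -> take LEFT -> alpha
i=1: BASE=foxtrot L=golf R=delta all differ -> CONFLICT
i=2: L=echo, R=golf=BASE -> take LEFT -> echo
i=3: L=echo=BASE, R=hotel -> take RIGHT -> hotel
i=4: BASE=alpha L=golf R=hotel all differ -> CONFLICT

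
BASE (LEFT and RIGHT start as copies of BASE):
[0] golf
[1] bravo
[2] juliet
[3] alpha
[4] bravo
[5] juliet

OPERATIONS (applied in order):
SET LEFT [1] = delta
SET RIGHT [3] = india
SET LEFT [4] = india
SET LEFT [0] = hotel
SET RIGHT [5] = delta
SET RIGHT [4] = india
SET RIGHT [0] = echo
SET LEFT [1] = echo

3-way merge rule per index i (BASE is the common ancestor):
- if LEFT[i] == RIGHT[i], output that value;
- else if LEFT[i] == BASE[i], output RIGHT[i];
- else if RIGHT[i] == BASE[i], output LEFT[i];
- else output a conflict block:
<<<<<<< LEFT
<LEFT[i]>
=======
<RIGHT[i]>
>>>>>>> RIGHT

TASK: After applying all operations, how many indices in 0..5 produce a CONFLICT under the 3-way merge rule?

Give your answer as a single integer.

Final LEFT:  [hotel, echo, juliet, alpha, india, juliet]
Final RIGHT: [echo, bravo, juliet, india, india, delta]
i=0: BASE=golf L=hotel R=echo all differ -> CONFLICT
i=1: L=echo, R=bravo=BASE -> take LEFT -> echo
i=2: L=juliet R=juliet -> agree -> juliet
i=3: L=alpha=BASE, R=india -> take RIGHT -> india
i=4: L=india R=india -> agree -> india
i=5: L=juliet=BASE, R=delta -> take RIGHT -> delta
Conflict count: 1

Answer: 1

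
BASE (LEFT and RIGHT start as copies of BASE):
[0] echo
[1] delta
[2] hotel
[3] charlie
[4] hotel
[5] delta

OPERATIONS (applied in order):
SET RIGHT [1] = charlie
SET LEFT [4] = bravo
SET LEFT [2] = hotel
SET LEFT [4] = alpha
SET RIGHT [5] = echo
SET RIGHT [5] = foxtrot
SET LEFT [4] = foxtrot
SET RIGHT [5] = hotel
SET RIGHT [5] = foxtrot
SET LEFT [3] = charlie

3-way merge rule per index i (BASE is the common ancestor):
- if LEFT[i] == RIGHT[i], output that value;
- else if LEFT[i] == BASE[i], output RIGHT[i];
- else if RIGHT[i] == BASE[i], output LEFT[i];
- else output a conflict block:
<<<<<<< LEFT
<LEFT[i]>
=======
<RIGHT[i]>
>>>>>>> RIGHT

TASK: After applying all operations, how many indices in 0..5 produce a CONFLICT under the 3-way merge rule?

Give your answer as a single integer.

Answer: 0

Derivation:
Final LEFT:  [echo, delta, hotel, charlie, foxtrot, delta]
Final RIGHT: [echo, charlie, hotel, charlie, hotel, foxtrot]
i=0: L=echo R=echo -> agree -> echo
i=1: L=delta=BASE, R=charlie -> take RIGHT -> charlie
i=2: L=hotel R=hotel -> agree -> hotel
i=3: L=charlie R=charlie -> agree -> charlie
i=4: L=foxtrot, R=hotel=BASE -> take LEFT -> foxtrot
i=5: L=delta=BASE, R=foxtrot -> take RIGHT -> foxtrot
Conflict count: 0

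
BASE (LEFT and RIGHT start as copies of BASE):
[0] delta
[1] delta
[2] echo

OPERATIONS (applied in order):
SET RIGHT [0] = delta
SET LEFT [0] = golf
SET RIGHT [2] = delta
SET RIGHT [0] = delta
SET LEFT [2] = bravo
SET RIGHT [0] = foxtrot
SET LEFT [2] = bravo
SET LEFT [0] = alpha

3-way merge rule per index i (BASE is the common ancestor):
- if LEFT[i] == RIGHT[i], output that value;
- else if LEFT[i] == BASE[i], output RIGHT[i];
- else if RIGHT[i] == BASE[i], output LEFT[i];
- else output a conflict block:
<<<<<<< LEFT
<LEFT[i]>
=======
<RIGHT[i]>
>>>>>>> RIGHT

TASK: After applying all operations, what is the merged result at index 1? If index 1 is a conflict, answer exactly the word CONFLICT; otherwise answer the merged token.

Answer: delta

Derivation:
Final LEFT:  [alpha, delta, bravo]
Final RIGHT: [foxtrot, delta, delta]
i=0: BASE=delta L=alpha R=foxtrot all differ -> CONFLICT
i=1: L=delta R=delta -> agree -> delta
i=2: BASE=echo L=bravo R=delta all differ -> CONFLICT
Index 1 -> delta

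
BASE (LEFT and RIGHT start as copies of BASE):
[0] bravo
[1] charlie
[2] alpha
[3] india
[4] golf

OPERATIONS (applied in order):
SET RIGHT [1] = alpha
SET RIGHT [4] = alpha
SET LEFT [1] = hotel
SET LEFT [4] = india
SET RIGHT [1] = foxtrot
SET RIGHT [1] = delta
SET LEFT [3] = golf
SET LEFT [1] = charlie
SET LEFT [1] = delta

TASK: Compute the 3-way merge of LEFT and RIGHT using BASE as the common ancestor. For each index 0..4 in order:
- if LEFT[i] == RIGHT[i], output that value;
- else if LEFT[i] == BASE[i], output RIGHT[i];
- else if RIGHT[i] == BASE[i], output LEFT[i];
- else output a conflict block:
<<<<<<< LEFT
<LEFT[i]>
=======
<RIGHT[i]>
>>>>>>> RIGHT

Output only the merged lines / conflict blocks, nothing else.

Answer: bravo
delta
alpha
golf
<<<<<<< LEFT
india
=======
alpha
>>>>>>> RIGHT

Derivation:
Final LEFT:  [bravo, delta, alpha, golf, india]
Final RIGHT: [bravo, delta, alpha, india, alpha]
i=0: L=bravo R=bravo -> agree -> bravo
i=1: L=delta R=delta -> agree -> delta
i=2: L=alpha R=alpha -> agree -> alpha
i=3: L=golf, R=india=BASE -> take LEFT -> golf
i=4: BASE=golf L=india R=alpha all differ -> CONFLICT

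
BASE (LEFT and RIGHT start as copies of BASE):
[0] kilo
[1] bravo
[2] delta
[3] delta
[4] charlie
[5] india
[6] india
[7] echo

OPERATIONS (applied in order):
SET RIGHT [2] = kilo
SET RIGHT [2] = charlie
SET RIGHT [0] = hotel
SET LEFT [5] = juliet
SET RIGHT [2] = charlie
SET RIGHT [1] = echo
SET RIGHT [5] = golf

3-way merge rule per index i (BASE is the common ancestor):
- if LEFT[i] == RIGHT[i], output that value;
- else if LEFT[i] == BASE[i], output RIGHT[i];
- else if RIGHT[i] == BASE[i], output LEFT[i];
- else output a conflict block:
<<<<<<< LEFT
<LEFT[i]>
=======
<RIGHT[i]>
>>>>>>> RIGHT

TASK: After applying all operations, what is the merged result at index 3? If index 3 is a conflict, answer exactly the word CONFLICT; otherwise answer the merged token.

Answer: delta

Derivation:
Final LEFT:  [kilo, bravo, delta, delta, charlie, juliet, india, echo]
Final RIGHT: [hotel, echo, charlie, delta, charlie, golf, india, echo]
i=0: L=kilo=BASE, R=hotel -> take RIGHT -> hotel
i=1: L=bravo=BASE, R=echo -> take RIGHT -> echo
i=2: L=delta=BASE, R=charlie -> take RIGHT -> charlie
i=3: L=delta R=delta -> agree -> delta
i=4: L=charlie R=charlie -> agree -> charlie
i=5: BASE=india L=juliet R=golf all differ -> CONFLICT
i=6: L=india R=india -> agree -> india
i=7: L=echo R=echo -> agree -> echo
Index 3 -> delta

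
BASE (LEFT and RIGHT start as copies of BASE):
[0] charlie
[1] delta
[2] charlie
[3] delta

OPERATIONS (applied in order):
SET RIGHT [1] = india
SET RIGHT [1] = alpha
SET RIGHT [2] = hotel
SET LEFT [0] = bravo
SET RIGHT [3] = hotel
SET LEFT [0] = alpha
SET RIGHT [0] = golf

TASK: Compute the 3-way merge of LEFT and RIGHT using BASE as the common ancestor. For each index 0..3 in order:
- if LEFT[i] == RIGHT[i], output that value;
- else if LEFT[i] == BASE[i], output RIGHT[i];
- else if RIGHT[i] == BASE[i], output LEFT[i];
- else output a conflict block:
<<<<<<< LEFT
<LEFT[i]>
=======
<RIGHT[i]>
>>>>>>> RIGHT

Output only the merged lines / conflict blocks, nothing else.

Final LEFT:  [alpha, delta, charlie, delta]
Final RIGHT: [golf, alpha, hotel, hotel]
i=0: BASE=charlie L=alpha R=golf all differ -> CONFLICT
i=1: L=delta=BASE, R=alpha -> take RIGHT -> alpha
i=2: L=charlie=BASE, R=hotel -> take RIGHT -> hotel
i=3: L=delta=BASE, R=hotel -> take RIGHT -> hotel

Answer: <<<<<<< LEFT
alpha
=======
golf
>>>>>>> RIGHT
alpha
hotel
hotel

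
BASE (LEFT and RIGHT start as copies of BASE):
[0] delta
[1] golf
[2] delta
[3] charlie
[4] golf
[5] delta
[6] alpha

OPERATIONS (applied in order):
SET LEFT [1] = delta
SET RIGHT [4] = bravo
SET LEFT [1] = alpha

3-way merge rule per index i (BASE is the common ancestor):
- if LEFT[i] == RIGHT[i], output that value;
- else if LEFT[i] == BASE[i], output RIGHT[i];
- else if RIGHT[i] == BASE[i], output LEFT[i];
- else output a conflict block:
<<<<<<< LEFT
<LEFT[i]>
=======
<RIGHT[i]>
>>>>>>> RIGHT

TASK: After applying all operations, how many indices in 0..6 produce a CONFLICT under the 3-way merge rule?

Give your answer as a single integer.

Answer: 0

Derivation:
Final LEFT:  [delta, alpha, delta, charlie, golf, delta, alpha]
Final RIGHT: [delta, golf, delta, charlie, bravo, delta, alpha]
i=0: L=delta R=delta -> agree -> delta
i=1: L=alpha, R=golf=BASE -> take LEFT -> alpha
i=2: L=delta R=delta -> agree -> delta
i=3: L=charlie R=charlie -> agree -> charlie
i=4: L=golf=BASE, R=bravo -> take RIGHT -> bravo
i=5: L=delta R=delta -> agree -> delta
i=6: L=alpha R=alpha -> agree -> alpha
Conflict count: 0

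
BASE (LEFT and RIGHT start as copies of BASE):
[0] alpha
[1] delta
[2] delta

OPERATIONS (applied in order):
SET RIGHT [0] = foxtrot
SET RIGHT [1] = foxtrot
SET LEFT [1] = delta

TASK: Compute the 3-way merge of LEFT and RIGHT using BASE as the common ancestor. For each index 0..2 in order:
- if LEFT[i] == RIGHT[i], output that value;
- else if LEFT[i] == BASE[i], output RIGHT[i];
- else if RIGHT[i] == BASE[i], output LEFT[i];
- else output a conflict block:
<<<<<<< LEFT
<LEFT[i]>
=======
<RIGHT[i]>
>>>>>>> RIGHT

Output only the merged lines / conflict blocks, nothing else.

Final LEFT:  [alpha, delta, delta]
Final RIGHT: [foxtrot, foxtrot, delta]
i=0: L=alpha=BASE, R=foxtrot -> take RIGHT -> foxtrot
i=1: L=delta=BASE, R=foxtrot -> take RIGHT -> foxtrot
i=2: L=delta R=delta -> agree -> delta

Answer: foxtrot
foxtrot
delta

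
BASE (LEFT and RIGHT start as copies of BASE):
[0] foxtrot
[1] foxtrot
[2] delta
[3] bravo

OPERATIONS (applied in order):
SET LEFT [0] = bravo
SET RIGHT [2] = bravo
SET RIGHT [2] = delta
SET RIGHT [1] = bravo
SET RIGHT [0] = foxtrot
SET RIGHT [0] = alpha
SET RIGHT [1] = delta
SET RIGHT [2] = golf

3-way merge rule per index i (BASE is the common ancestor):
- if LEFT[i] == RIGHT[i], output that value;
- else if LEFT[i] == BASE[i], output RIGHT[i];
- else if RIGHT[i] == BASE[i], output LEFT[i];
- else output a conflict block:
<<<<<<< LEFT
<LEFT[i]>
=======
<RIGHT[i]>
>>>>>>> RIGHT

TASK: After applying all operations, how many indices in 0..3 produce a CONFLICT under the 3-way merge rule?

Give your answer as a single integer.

Final LEFT:  [bravo, foxtrot, delta, bravo]
Final RIGHT: [alpha, delta, golf, bravo]
i=0: BASE=foxtrot L=bravo R=alpha all differ -> CONFLICT
i=1: L=foxtrot=BASE, R=delta -> take RIGHT -> delta
i=2: L=delta=BASE, R=golf -> take RIGHT -> golf
i=3: L=bravo R=bravo -> agree -> bravo
Conflict count: 1

Answer: 1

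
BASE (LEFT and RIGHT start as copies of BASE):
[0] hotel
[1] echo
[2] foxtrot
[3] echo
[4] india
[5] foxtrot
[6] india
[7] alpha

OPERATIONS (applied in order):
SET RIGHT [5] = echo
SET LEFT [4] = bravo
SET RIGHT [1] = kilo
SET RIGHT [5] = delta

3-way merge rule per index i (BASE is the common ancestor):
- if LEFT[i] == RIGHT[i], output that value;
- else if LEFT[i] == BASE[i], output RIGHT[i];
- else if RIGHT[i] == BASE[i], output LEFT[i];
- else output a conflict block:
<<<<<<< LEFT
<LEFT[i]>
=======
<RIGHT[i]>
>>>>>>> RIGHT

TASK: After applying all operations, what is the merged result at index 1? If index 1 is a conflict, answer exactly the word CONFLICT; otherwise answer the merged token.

Answer: kilo

Derivation:
Final LEFT:  [hotel, echo, foxtrot, echo, bravo, foxtrot, india, alpha]
Final RIGHT: [hotel, kilo, foxtrot, echo, india, delta, india, alpha]
i=0: L=hotel R=hotel -> agree -> hotel
i=1: L=echo=BASE, R=kilo -> take RIGHT -> kilo
i=2: L=foxtrot R=foxtrot -> agree -> foxtrot
i=3: L=echo R=echo -> agree -> echo
i=4: L=bravo, R=india=BASE -> take LEFT -> bravo
i=5: L=foxtrot=BASE, R=delta -> take RIGHT -> delta
i=6: L=india R=india -> agree -> india
i=7: L=alpha R=alpha -> agree -> alpha
Index 1 -> kilo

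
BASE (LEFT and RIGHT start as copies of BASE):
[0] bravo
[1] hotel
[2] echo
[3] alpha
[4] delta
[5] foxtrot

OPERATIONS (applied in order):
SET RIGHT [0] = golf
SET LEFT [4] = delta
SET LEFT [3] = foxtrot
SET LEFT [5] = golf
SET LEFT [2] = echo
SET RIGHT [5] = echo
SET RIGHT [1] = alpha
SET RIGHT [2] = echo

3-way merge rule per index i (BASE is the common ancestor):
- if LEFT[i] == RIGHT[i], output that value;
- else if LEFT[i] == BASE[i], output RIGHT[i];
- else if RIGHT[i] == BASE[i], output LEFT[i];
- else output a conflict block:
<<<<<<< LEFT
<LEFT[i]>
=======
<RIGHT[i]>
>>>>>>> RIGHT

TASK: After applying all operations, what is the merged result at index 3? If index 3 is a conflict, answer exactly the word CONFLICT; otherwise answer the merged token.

Final LEFT:  [bravo, hotel, echo, foxtrot, delta, golf]
Final RIGHT: [golf, alpha, echo, alpha, delta, echo]
i=0: L=bravo=BASE, R=golf -> take RIGHT -> golf
i=1: L=hotel=BASE, R=alpha -> take RIGHT -> alpha
i=2: L=echo R=echo -> agree -> echo
i=3: L=foxtrot, R=alpha=BASE -> take LEFT -> foxtrot
i=4: L=delta R=delta -> agree -> delta
i=5: BASE=foxtrot L=golf R=echo all differ -> CONFLICT
Index 3 -> foxtrot

Answer: foxtrot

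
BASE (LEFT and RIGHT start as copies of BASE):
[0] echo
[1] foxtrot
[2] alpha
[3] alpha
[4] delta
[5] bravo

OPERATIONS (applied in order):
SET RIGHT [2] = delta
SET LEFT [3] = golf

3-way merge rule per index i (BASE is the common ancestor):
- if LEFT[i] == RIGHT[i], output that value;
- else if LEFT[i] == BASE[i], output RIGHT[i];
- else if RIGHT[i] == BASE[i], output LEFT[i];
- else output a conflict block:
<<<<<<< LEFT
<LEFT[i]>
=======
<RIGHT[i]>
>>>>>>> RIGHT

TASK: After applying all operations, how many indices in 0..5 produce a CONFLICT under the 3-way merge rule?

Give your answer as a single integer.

Answer: 0

Derivation:
Final LEFT:  [echo, foxtrot, alpha, golf, delta, bravo]
Final RIGHT: [echo, foxtrot, delta, alpha, delta, bravo]
i=0: L=echo R=echo -> agree -> echo
i=1: L=foxtrot R=foxtrot -> agree -> foxtrot
i=2: L=alpha=BASE, R=delta -> take RIGHT -> delta
i=3: L=golf, R=alpha=BASE -> take LEFT -> golf
i=4: L=delta R=delta -> agree -> delta
i=5: L=bravo R=bravo -> agree -> bravo
Conflict count: 0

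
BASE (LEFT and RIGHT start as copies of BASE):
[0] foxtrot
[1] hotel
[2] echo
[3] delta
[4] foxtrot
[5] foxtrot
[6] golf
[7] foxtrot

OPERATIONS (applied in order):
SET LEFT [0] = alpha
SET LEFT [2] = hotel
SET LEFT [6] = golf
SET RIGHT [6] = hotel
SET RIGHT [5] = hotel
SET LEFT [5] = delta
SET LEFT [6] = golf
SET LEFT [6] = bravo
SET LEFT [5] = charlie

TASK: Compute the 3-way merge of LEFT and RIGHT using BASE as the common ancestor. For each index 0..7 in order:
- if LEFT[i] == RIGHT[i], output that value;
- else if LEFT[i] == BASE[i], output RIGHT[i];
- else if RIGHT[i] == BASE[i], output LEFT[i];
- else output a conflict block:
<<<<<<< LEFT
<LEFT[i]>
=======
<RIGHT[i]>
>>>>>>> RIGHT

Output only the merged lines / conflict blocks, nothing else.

Answer: alpha
hotel
hotel
delta
foxtrot
<<<<<<< LEFT
charlie
=======
hotel
>>>>>>> RIGHT
<<<<<<< LEFT
bravo
=======
hotel
>>>>>>> RIGHT
foxtrot

Derivation:
Final LEFT:  [alpha, hotel, hotel, delta, foxtrot, charlie, bravo, foxtrot]
Final RIGHT: [foxtrot, hotel, echo, delta, foxtrot, hotel, hotel, foxtrot]
i=0: L=alpha, R=foxtrot=BASE -> take LEFT -> alpha
i=1: L=hotel R=hotel -> agree -> hotel
i=2: L=hotel, R=echo=BASE -> take LEFT -> hotel
i=3: L=delta R=delta -> agree -> delta
i=4: L=foxtrot R=foxtrot -> agree -> foxtrot
i=5: BASE=foxtrot L=charlie R=hotel all differ -> CONFLICT
i=6: BASE=golf L=bravo R=hotel all differ -> CONFLICT
i=7: L=foxtrot R=foxtrot -> agree -> foxtrot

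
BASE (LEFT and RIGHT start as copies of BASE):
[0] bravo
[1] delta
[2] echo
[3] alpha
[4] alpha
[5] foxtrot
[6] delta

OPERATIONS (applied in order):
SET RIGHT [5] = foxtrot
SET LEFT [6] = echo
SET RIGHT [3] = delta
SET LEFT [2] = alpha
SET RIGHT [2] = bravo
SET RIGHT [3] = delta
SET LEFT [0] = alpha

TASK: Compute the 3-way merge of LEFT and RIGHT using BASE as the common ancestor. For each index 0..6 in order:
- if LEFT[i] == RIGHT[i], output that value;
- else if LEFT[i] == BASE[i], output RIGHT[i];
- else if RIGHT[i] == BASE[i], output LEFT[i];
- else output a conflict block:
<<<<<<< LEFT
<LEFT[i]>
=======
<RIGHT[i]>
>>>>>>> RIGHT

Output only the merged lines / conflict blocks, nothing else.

Final LEFT:  [alpha, delta, alpha, alpha, alpha, foxtrot, echo]
Final RIGHT: [bravo, delta, bravo, delta, alpha, foxtrot, delta]
i=0: L=alpha, R=bravo=BASE -> take LEFT -> alpha
i=1: L=delta R=delta -> agree -> delta
i=2: BASE=echo L=alpha R=bravo all differ -> CONFLICT
i=3: L=alpha=BASE, R=delta -> take RIGHT -> delta
i=4: L=alpha R=alpha -> agree -> alpha
i=5: L=foxtrot R=foxtrot -> agree -> foxtrot
i=6: L=echo, R=delta=BASE -> take LEFT -> echo

Answer: alpha
delta
<<<<<<< LEFT
alpha
=======
bravo
>>>>>>> RIGHT
delta
alpha
foxtrot
echo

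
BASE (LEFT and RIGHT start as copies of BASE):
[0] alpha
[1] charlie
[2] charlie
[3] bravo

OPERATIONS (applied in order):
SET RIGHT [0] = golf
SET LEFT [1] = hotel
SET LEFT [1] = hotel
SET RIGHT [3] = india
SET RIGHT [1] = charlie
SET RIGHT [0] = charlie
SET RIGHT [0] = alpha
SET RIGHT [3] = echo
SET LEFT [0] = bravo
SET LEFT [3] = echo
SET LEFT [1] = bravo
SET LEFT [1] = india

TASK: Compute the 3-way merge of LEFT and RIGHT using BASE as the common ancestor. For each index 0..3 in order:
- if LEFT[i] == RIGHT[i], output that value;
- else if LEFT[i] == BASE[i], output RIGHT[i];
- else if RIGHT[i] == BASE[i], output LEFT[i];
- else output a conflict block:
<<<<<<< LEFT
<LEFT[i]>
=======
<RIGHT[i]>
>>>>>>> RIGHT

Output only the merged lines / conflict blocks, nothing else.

Final LEFT:  [bravo, india, charlie, echo]
Final RIGHT: [alpha, charlie, charlie, echo]
i=0: L=bravo, R=alpha=BASE -> take LEFT -> bravo
i=1: L=india, R=charlie=BASE -> take LEFT -> india
i=2: L=charlie R=charlie -> agree -> charlie
i=3: L=echo R=echo -> agree -> echo

Answer: bravo
india
charlie
echo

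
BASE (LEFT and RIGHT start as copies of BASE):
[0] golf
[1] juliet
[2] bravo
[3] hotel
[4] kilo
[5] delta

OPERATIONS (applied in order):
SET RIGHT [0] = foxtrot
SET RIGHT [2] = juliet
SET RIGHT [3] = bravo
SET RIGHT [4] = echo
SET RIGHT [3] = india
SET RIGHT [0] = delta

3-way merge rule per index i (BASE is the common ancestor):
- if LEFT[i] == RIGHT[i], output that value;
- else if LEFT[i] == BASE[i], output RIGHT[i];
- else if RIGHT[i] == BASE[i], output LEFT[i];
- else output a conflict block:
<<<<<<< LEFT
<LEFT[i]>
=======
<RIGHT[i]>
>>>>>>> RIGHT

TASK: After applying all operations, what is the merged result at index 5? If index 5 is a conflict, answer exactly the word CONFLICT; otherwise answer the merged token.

Final LEFT:  [golf, juliet, bravo, hotel, kilo, delta]
Final RIGHT: [delta, juliet, juliet, india, echo, delta]
i=0: L=golf=BASE, R=delta -> take RIGHT -> delta
i=1: L=juliet R=juliet -> agree -> juliet
i=2: L=bravo=BASE, R=juliet -> take RIGHT -> juliet
i=3: L=hotel=BASE, R=india -> take RIGHT -> india
i=4: L=kilo=BASE, R=echo -> take RIGHT -> echo
i=5: L=delta R=delta -> agree -> delta
Index 5 -> delta

Answer: delta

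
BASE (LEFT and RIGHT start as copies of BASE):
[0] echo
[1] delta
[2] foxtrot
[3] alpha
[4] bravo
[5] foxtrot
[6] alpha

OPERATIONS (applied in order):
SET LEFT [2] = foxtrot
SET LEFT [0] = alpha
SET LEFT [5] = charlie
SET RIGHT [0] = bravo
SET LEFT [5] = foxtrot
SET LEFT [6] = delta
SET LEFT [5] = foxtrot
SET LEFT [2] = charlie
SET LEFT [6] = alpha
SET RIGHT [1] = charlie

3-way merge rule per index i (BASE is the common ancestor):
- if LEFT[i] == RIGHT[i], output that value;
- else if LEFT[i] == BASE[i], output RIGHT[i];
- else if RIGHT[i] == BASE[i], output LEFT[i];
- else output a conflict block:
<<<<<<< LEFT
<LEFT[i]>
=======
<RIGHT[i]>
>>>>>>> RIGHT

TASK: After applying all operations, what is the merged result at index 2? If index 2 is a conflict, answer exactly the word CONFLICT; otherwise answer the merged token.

Answer: charlie

Derivation:
Final LEFT:  [alpha, delta, charlie, alpha, bravo, foxtrot, alpha]
Final RIGHT: [bravo, charlie, foxtrot, alpha, bravo, foxtrot, alpha]
i=0: BASE=echo L=alpha R=bravo all differ -> CONFLICT
i=1: L=delta=BASE, R=charlie -> take RIGHT -> charlie
i=2: L=charlie, R=foxtrot=BASE -> take LEFT -> charlie
i=3: L=alpha R=alpha -> agree -> alpha
i=4: L=bravo R=bravo -> agree -> bravo
i=5: L=foxtrot R=foxtrot -> agree -> foxtrot
i=6: L=alpha R=alpha -> agree -> alpha
Index 2 -> charlie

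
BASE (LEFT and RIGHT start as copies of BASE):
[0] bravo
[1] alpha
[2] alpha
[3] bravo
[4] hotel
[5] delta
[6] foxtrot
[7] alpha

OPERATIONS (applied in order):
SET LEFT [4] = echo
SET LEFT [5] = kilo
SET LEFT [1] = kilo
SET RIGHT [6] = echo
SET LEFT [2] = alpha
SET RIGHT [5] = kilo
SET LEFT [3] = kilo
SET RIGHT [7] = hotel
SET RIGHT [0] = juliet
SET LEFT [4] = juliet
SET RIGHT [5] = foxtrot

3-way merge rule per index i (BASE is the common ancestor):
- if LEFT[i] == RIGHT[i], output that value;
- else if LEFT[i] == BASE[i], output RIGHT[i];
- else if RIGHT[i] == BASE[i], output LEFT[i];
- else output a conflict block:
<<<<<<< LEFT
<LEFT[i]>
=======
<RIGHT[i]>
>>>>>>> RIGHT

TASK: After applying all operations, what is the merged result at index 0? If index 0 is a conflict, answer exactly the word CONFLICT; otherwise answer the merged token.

Final LEFT:  [bravo, kilo, alpha, kilo, juliet, kilo, foxtrot, alpha]
Final RIGHT: [juliet, alpha, alpha, bravo, hotel, foxtrot, echo, hotel]
i=0: L=bravo=BASE, R=juliet -> take RIGHT -> juliet
i=1: L=kilo, R=alpha=BASE -> take LEFT -> kilo
i=2: L=alpha R=alpha -> agree -> alpha
i=3: L=kilo, R=bravo=BASE -> take LEFT -> kilo
i=4: L=juliet, R=hotel=BASE -> take LEFT -> juliet
i=5: BASE=delta L=kilo R=foxtrot all differ -> CONFLICT
i=6: L=foxtrot=BASE, R=echo -> take RIGHT -> echo
i=7: L=alpha=BASE, R=hotel -> take RIGHT -> hotel
Index 0 -> juliet

Answer: juliet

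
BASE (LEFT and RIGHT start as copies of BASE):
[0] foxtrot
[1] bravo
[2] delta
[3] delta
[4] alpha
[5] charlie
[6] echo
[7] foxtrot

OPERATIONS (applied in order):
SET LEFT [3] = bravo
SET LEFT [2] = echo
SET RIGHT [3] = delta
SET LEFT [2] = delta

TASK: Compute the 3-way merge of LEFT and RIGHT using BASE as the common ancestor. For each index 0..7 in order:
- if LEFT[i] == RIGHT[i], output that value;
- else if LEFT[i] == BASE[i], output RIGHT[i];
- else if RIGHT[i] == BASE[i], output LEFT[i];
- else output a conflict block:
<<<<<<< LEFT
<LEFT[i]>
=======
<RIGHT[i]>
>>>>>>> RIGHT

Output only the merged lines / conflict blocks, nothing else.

Final LEFT:  [foxtrot, bravo, delta, bravo, alpha, charlie, echo, foxtrot]
Final RIGHT: [foxtrot, bravo, delta, delta, alpha, charlie, echo, foxtrot]
i=0: L=foxtrot R=foxtrot -> agree -> foxtrot
i=1: L=bravo R=bravo -> agree -> bravo
i=2: L=delta R=delta -> agree -> delta
i=3: L=bravo, R=delta=BASE -> take LEFT -> bravo
i=4: L=alpha R=alpha -> agree -> alpha
i=5: L=charlie R=charlie -> agree -> charlie
i=6: L=echo R=echo -> agree -> echo
i=7: L=foxtrot R=foxtrot -> agree -> foxtrot

Answer: foxtrot
bravo
delta
bravo
alpha
charlie
echo
foxtrot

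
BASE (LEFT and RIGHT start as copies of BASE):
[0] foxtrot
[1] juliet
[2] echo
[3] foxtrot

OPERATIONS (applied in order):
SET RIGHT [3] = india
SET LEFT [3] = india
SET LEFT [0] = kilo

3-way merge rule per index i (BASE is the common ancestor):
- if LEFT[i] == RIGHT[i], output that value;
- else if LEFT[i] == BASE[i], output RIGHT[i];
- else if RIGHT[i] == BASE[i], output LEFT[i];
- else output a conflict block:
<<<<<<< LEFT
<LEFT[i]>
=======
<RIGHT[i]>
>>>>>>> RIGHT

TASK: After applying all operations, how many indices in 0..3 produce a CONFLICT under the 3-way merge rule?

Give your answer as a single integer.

Final LEFT:  [kilo, juliet, echo, india]
Final RIGHT: [foxtrot, juliet, echo, india]
i=0: L=kilo, R=foxtrot=BASE -> take LEFT -> kilo
i=1: L=juliet R=juliet -> agree -> juliet
i=2: L=echo R=echo -> agree -> echo
i=3: L=india R=india -> agree -> india
Conflict count: 0

Answer: 0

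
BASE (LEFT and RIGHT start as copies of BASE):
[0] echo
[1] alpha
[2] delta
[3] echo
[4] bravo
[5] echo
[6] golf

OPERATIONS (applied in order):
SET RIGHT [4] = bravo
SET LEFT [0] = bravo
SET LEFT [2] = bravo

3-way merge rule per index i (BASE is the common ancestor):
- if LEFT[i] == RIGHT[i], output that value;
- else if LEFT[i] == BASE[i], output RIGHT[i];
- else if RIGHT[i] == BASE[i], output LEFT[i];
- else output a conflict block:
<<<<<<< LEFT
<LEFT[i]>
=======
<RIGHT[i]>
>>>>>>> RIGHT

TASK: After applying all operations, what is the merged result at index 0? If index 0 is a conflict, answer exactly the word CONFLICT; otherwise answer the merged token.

Final LEFT:  [bravo, alpha, bravo, echo, bravo, echo, golf]
Final RIGHT: [echo, alpha, delta, echo, bravo, echo, golf]
i=0: L=bravo, R=echo=BASE -> take LEFT -> bravo
i=1: L=alpha R=alpha -> agree -> alpha
i=2: L=bravo, R=delta=BASE -> take LEFT -> bravo
i=3: L=echo R=echo -> agree -> echo
i=4: L=bravo R=bravo -> agree -> bravo
i=5: L=echo R=echo -> agree -> echo
i=6: L=golf R=golf -> agree -> golf
Index 0 -> bravo

Answer: bravo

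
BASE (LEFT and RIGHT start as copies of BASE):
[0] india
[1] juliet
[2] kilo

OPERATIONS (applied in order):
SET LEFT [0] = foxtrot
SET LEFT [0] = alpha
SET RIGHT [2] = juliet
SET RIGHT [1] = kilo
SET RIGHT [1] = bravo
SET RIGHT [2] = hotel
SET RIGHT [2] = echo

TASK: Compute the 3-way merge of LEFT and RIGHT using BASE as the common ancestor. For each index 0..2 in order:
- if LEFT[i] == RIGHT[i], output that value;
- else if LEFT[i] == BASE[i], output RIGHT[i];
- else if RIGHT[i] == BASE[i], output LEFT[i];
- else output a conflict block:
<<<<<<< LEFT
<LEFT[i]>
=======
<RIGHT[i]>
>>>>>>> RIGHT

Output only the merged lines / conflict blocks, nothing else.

Final LEFT:  [alpha, juliet, kilo]
Final RIGHT: [india, bravo, echo]
i=0: L=alpha, R=india=BASE -> take LEFT -> alpha
i=1: L=juliet=BASE, R=bravo -> take RIGHT -> bravo
i=2: L=kilo=BASE, R=echo -> take RIGHT -> echo

Answer: alpha
bravo
echo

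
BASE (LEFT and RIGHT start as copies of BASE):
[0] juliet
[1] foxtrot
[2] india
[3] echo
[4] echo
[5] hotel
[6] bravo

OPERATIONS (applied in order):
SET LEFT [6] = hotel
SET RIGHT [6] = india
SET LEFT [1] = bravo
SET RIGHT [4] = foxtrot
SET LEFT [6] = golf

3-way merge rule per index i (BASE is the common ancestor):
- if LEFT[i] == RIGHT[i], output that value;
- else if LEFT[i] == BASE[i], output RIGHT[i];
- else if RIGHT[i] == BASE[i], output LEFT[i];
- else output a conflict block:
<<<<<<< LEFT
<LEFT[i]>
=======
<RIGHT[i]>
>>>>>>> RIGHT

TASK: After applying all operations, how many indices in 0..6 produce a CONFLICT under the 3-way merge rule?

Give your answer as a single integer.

Answer: 1

Derivation:
Final LEFT:  [juliet, bravo, india, echo, echo, hotel, golf]
Final RIGHT: [juliet, foxtrot, india, echo, foxtrot, hotel, india]
i=0: L=juliet R=juliet -> agree -> juliet
i=1: L=bravo, R=foxtrot=BASE -> take LEFT -> bravo
i=2: L=india R=india -> agree -> india
i=3: L=echo R=echo -> agree -> echo
i=4: L=echo=BASE, R=foxtrot -> take RIGHT -> foxtrot
i=5: L=hotel R=hotel -> agree -> hotel
i=6: BASE=bravo L=golf R=india all differ -> CONFLICT
Conflict count: 1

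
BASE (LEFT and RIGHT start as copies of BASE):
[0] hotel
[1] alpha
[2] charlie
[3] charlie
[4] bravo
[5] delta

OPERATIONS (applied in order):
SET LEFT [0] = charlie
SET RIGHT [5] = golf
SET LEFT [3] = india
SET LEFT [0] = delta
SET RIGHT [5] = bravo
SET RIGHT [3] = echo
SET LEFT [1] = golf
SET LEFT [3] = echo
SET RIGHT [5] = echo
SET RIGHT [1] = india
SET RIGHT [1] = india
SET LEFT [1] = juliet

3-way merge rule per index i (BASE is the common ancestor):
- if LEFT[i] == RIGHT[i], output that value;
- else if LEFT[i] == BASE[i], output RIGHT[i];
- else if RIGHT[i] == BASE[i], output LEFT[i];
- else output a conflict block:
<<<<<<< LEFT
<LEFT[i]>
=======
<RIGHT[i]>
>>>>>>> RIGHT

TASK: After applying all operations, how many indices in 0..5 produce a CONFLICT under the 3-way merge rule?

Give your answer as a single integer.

Answer: 1

Derivation:
Final LEFT:  [delta, juliet, charlie, echo, bravo, delta]
Final RIGHT: [hotel, india, charlie, echo, bravo, echo]
i=0: L=delta, R=hotel=BASE -> take LEFT -> delta
i=1: BASE=alpha L=juliet R=india all differ -> CONFLICT
i=2: L=charlie R=charlie -> agree -> charlie
i=3: L=echo R=echo -> agree -> echo
i=4: L=bravo R=bravo -> agree -> bravo
i=5: L=delta=BASE, R=echo -> take RIGHT -> echo
Conflict count: 1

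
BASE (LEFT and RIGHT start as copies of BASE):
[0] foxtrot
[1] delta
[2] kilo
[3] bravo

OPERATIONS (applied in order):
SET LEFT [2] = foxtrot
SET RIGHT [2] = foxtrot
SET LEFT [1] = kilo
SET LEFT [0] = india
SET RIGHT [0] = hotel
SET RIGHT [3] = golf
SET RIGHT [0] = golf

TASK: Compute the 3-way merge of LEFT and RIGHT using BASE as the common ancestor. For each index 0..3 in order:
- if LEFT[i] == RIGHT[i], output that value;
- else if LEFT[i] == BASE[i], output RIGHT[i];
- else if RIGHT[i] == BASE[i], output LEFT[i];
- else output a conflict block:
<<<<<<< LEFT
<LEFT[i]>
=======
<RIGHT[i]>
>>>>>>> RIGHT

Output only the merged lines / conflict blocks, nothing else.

Final LEFT:  [india, kilo, foxtrot, bravo]
Final RIGHT: [golf, delta, foxtrot, golf]
i=0: BASE=foxtrot L=india R=golf all differ -> CONFLICT
i=1: L=kilo, R=delta=BASE -> take LEFT -> kilo
i=2: L=foxtrot R=foxtrot -> agree -> foxtrot
i=3: L=bravo=BASE, R=golf -> take RIGHT -> golf

Answer: <<<<<<< LEFT
india
=======
golf
>>>>>>> RIGHT
kilo
foxtrot
golf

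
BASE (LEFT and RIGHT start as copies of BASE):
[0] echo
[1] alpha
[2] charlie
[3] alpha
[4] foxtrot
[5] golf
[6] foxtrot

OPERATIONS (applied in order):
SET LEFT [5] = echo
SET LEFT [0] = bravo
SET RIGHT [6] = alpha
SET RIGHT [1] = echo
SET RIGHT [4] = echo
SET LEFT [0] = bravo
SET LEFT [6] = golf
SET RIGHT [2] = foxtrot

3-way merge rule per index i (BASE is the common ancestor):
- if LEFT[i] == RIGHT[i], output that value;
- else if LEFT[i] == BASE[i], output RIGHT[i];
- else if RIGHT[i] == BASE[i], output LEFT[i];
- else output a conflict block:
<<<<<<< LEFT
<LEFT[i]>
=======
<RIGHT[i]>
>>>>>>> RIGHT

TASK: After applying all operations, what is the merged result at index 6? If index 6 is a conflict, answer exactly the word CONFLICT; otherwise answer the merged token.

Answer: CONFLICT

Derivation:
Final LEFT:  [bravo, alpha, charlie, alpha, foxtrot, echo, golf]
Final RIGHT: [echo, echo, foxtrot, alpha, echo, golf, alpha]
i=0: L=bravo, R=echo=BASE -> take LEFT -> bravo
i=1: L=alpha=BASE, R=echo -> take RIGHT -> echo
i=2: L=charlie=BASE, R=foxtrot -> take RIGHT -> foxtrot
i=3: L=alpha R=alpha -> agree -> alpha
i=4: L=foxtrot=BASE, R=echo -> take RIGHT -> echo
i=5: L=echo, R=golf=BASE -> take LEFT -> echo
i=6: BASE=foxtrot L=golf R=alpha all differ -> CONFLICT
Index 6 -> CONFLICT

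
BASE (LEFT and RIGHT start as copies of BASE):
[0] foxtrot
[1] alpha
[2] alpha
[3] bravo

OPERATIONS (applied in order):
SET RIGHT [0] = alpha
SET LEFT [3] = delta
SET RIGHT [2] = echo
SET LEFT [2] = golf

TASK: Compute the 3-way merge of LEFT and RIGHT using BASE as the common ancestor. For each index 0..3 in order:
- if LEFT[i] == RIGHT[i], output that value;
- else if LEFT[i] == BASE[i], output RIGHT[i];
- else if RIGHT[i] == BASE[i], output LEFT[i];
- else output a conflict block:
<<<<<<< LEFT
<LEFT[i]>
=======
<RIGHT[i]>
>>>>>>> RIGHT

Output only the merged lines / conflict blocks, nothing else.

Answer: alpha
alpha
<<<<<<< LEFT
golf
=======
echo
>>>>>>> RIGHT
delta

Derivation:
Final LEFT:  [foxtrot, alpha, golf, delta]
Final RIGHT: [alpha, alpha, echo, bravo]
i=0: L=foxtrot=BASE, R=alpha -> take RIGHT -> alpha
i=1: L=alpha R=alpha -> agree -> alpha
i=2: BASE=alpha L=golf R=echo all differ -> CONFLICT
i=3: L=delta, R=bravo=BASE -> take LEFT -> delta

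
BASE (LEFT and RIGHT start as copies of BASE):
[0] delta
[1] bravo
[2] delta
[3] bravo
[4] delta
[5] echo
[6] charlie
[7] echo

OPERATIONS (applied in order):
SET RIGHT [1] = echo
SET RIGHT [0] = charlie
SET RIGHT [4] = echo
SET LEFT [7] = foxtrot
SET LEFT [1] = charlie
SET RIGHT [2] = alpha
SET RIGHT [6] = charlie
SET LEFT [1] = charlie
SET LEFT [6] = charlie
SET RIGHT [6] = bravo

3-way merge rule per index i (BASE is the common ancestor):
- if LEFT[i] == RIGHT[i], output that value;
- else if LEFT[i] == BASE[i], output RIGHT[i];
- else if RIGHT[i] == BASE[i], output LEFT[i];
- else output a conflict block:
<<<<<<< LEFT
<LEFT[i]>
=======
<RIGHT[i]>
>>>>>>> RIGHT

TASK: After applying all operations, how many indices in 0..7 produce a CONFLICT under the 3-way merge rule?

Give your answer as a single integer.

Answer: 1

Derivation:
Final LEFT:  [delta, charlie, delta, bravo, delta, echo, charlie, foxtrot]
Final RIGHT: [charlie, echo, alpha, bravo, echo, echo, bravo, echo]
i=0: L=delta=BASE, R=charlie -> take RIGHT -> charlie
i=1: BASE=bravo L=charlie R=echo all differ -> CONFLICT
i=2: L=delta=BASE, R=alpha -> take RIGHT -> alpha
i=3: L=bravo R=bravo -> agree -> bravo
i=4: L=delta=BASE, R=echo -> take RIGHT -> echo
i=5: L=echo R=echo -> agree -> echo
i=6: L=charlie=BASE, R=bravo -> take RIGHT -> bravo
i=7: L=foxtrot, R=echo=BASE -> take LEFT -> foxtrot
Conflict count: 1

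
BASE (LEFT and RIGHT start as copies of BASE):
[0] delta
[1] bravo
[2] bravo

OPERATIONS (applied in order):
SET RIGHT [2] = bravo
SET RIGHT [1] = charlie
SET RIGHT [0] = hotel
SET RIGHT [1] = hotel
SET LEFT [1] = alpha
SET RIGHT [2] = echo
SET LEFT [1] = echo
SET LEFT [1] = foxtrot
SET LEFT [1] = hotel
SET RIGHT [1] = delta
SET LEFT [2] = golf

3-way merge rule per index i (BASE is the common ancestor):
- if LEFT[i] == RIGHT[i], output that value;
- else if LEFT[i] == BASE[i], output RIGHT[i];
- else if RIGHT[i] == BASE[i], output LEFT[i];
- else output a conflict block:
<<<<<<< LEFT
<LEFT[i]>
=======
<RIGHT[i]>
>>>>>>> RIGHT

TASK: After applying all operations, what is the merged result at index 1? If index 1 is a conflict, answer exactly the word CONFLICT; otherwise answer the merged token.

Final LEFT:  [delta, hotel, golf]
Final RIGHT: [hotel, delta, echo]
i=0: L=delta=BASE, R=hotel -> take RIGHT -> hotel
i=1: BASE=bravo L=hotel R=delta all differ -> CONFLICT
i=2: BASE=bravo L=golf R=echo all differ -> CONFLICT
Index 1 -> CONFLICT

Answer: CONFLICT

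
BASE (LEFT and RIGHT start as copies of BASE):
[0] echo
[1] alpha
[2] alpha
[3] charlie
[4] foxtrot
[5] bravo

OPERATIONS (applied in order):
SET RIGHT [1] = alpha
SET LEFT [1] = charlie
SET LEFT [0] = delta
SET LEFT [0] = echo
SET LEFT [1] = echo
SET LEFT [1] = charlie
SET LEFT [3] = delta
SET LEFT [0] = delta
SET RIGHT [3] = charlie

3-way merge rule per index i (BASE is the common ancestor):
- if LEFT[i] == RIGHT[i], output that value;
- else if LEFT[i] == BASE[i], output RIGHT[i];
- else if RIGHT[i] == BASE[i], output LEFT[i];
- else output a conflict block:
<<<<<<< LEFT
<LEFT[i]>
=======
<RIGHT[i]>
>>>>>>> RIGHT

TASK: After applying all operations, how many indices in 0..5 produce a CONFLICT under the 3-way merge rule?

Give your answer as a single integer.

Final LEFT:  [delta, charlie, alpha, delta, foxtrot, bravo]
Final RIGHT: [echo, alpha, alpha, charlie, foxtrot, bravo]
i=0: L=delta, R=echo=BASE -> take LEFT -> delta
i=1: L=charlie, R=alpha=BASE -> take LEFT -> charlie
i=2: L=alpha R=alpha -> agree -> alpha
i=3: L=delta, R=charlie=BASE -> take LEFT -> delta
i=4: L=foxtrot R=foxtrot -> agree -> foxtrot
i=5: L=bravo R=bravo -> agree -> bravo
Conflict count: 0

Answer: 0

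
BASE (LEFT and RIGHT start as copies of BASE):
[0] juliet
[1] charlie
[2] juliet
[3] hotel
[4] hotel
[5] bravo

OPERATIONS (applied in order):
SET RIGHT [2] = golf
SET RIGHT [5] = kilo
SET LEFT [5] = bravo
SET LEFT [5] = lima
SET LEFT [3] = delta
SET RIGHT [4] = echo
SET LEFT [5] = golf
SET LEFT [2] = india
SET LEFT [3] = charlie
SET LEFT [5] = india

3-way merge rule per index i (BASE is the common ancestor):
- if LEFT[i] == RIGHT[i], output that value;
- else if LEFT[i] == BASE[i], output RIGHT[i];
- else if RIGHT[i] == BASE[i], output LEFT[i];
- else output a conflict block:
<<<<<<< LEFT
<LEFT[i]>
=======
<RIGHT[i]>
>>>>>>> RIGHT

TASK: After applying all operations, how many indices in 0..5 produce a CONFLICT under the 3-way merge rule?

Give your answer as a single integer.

Answer: 2

Derivation:
Final LEFT:  [juliet, charlie, india, charlie, hotel, india]
Final RIGHT: [juliet, charlie, golf, hotel, echo, kilo]
i=0: L=juliet R=juliet -> agree -> juliet
i=1: L=charlie R=charlie -> agree -> charlie
i=2: BASE=juliet L=india R=golf all differ -> CONFLICT
i=3: L=charlie, R=hotel=BASE -> take LEFT -> charlie
i=4: L=hotel=BASE, R=echo -> take RIGHT -> echo
i=5: BASE=bravo L=india R=kilo all differ -> CONFLICT
Conflict count: 2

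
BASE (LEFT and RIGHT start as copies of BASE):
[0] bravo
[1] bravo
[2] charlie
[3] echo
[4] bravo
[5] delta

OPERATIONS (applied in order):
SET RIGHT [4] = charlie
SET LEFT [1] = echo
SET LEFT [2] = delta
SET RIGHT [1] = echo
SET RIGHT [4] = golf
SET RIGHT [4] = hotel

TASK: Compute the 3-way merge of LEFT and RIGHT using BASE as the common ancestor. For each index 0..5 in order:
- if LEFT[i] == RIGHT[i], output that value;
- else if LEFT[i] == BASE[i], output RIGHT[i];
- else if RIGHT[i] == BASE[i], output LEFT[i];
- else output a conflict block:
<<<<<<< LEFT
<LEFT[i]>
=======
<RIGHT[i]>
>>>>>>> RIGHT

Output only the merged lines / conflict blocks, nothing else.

Final LEFT:  [bravo, echo, delta, echo, bravo, delta]
Final RIGHT: [bravo, echo, charlie, echo, hotel, delta]
i=0: L=bravo R=bravo -> agree -> bravo
i=1: L=echo R=echo -> agree -> echo
i=2: L=delta, R=charlie=BASE -> take LEFT -> delta
i=3: L=echo R=echo -> agree -> echo
i=4: L=bravo=BASE, R=hotel -> take RIGHT -> hotel
i=5: L=delta R=delta -> agree -> delta

Answer: bravo
echo
delta
echo
hotel
delta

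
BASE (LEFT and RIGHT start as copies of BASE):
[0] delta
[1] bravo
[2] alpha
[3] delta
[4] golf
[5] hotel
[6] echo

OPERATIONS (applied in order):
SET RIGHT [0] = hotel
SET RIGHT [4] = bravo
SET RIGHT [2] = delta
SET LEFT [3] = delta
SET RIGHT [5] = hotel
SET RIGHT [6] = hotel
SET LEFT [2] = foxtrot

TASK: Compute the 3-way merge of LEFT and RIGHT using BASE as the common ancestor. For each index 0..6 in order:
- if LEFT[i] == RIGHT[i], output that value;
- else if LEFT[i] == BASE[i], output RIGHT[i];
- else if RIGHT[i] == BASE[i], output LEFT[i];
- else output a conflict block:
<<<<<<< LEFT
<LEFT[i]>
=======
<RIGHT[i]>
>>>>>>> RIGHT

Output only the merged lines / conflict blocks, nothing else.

Final LEFT:  [delta, bravo, foxtrot, delta, golf, hotel, echo]
Final RIGHT: [hotel, bravo, delta, delta, bravo, hotel, hotel]
i=0: L=delta=BASE, R=hotel -> take RIGHT -> hotel
i=1: L=bravo R=bravo -> agree -> bravo
i=2: BASE=alpha L=foxtrot R=delta all differ -> CONFLICT
i=3: L=delta R=delta -> agree -> delta
i=4: L=golf=BASE, R=bravo -> take RIGHT -> bravo
i=5: L=hotel R=hotel -> agree -> hotel
i=6: L=echo=BASE, R=hotel -> take RIGHT -> hotel

Answer: hotel
bravo
<<<<<<< LEFT
foxtrot
=======
delta
>>>>>>> RIGHT
delta
bravo
hotel
hotel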